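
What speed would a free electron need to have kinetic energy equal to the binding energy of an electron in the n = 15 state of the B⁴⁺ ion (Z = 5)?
7.29231e+05 m/s (or 0.243245% of c)

The binding energy at n = 15 for B⁴⁺ is:
E_15 = -13.6057 × 5²/15² = -1.51174444 eV
|E_15| = 1.51174444 eV

Convert to Joules:
KE = 1.51174444 eV × (1.602177 × 10⁻¹⁹ J/eV) = 2.4220822e-19 J

Using KE = ½mv²:
v = √(2·KE/m_e)
v = √(2 × 2.4220822e-19 J / 9.10938 × 10⁻³¹ kg)
v = 7.29231e+05 m/s

This is approximately 0.243245% the speed of light.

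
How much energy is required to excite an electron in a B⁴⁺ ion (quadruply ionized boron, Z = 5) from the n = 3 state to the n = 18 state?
36.74 eV

The energy levels of a hydrogen-like atom are E_n = -13.6057 Z² eV / n².

Energy at n = 3: E_3 = -13.6057 × 5² / 3² = -37.79361 eV
Energy at n = 18: E_18 = -13.6057 × 5² / 18² = -1.04982 eV

The excitation energy is the difference:
ΔE = E_18 - E_3
ΔE = -1.04982 - (-37.79361)
ΔE = 36.74 eV

Since this is positive, energy must be absorbed (photon absorption).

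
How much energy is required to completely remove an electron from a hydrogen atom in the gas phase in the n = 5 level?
0.54 eV

The ionization energy is the energy needed to remove the electron completely (n → ∞).

For hydrogen, E_n = -13.6057 eV / n².

At n = 5: E_5 = -13.6057 / 5² = -0.54423 eV
At n = ∞: E_∞ = 0 eV

Ionization energy = E_∞ - E_5 = 0 - (-0.54423) = 0.54423 eV
Ionization energy ≈ 0.54 eV

This is also called the binding energy of the electron in state n = 5.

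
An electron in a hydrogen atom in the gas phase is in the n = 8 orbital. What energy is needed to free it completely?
0.21 eV

The ionization energy is the energy needed to remove the electron completely (n → ∞).

For hydrogen, E_n = -13.6057 eV / n².

At n = 8: E_8 = -13.6057 / 8² = -0.21259 eV
At n = ∞: E_∞ = 0 eV

Ionization energy = E_∞ - E_8 = 0 - (-0.21259) = 0.21259 eV
Ionization energy ≈ 0.21 eV

This is also called the binding energy of the electron in state n = 8.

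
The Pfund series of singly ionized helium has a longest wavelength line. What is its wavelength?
1863.95 nm

The longest wavelength corresponds to the smallest energy transition in the series.
The Pfund series has all transitions ending at n_f = 5.

For He⁺ (Z = 2), the first line (α-line) is the jump from n = 6 to n = 5:
E_6 = -13.6057 × 2² / 6² = -1.51174444 eV
E_5 = -13.6057 × 2² / 5² = -2.17691200 eV
ΔE = E_6 - E_5 = 0.66516756 eV

λ = hc/E = 1239.84 eV·nm / 0.66516756 eV
λ = 1863.95 nm

This is the α-line of the Pfund series in He⁺.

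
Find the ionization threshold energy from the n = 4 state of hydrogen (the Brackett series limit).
0.8504 eV

The series limit corresponds to the transition from n = ∞ to n = 4.
This is the highest energy (shortest wavelength) transition in the Brackett series.

E_∞ = 0 eV
E_4 = -13.6057 / 4² = -0.8504 eV

Energy at series limit:
ΔE = E_∞ - E_4 = 0 - (-0.8504) = 0.8504 eV

This energy equals the ionization energy from the n = 4 state of hydrogen.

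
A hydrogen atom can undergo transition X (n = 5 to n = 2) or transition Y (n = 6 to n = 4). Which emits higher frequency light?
5 → 2

Calculate the energy for each transition:

Transition 5 → 2:
ΔE₁ = |E_2 - E_5| = |-13.6057/2² - (-13.6057/5²)|
ΔE₁ = |-3.40142500 - (-0.54422800)| = 2.85720 eV

Transition 6 → 4:
ΔE₂ = |E_4 - E_6| = |-13.6057/4² - (-13.6057/6²)|
ΔE₂ = |-0.85035625 - (-0.37793611)| = 0.47242 eV

Since 2.85720 eV > 0.47242 eV, the transition 5 → 2 emits the more energetic photon.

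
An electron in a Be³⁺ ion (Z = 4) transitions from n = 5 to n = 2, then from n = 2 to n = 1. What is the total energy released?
208.984 eV

The energy levels of Be³⁺ are E_n = -13.6057 × 4² / n² eV.

First transition (5 → 2):
ΔE₁ = |E_2 - E_5|
ΔE₁ = |-54.422800000 - (-8.707648000)| = 45.715152 eV

Second transition (2 → 1):
ΔE₂ = |E_1 - E_2|
ΔE₂ = |-217.691200000 - (-54.422800000)| = 163.268400 eV

Total energy released:
E_total = ΔE₁ + ΔE₂ = 45.715152 + 163.268400 = 208.984 eV

Note: This equals the direct transition 5 → 1: 208.984 eV ✓
Energy is conserved regardless of the path taken.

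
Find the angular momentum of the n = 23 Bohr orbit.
2.42552e-33 J·s (or 23ℏ)

In the Bohr model, angular momentum is quantized:
L = nℏ

where ℏ = h/(2π) = 1.0545718e-34 J·s

For n = 23:
L = 23 × 1.0545718e-34 J·s
L = 2.42552e-33 J·s

This can also be written as L = 23ℏ.
The angular momentum is an integer multiple of the reduced Planck constant.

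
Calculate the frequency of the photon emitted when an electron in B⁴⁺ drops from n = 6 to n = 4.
2.856e+15 Hz

First, find the transition energy:
E_6 = -13.6057 × 5² / 6² = -9.448403 eV
E_4 = -13.6057 × 5² / 4² = -21.258906 eV
|ΔE| = |E_4 - E_6| = 11.810503 eV

Convert to Joules: E = 11.810503 eV × (1.602177 × 10⁻¹⁹ J/eV) = 1.89225e-18 J

Using E = hf:
f = E/h = 1.89225e-18 J / (6.62607 × 10⁻³⁴ J·s)
f = 2.856e+15 Hz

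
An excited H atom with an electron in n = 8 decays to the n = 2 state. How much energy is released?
3.188836 eV

The energy levels are E_n = -13.6057 eV / n².

Energy at n = 8: E_8 = -13.6057 / 8² = -0.212589063 eV
Energy at n = 2: E_2 = -13.6057 / 2² = -3.401425000 eV

For emission (electron falling to lower state), the photon energy is:
E_photon = E_8 - E_2 = |-0.212589063 - (-3.401425000)|
E_photon = 3.188836 eV

This energy is carried away by the emitted photon.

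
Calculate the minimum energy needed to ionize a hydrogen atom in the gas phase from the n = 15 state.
0.060470 eV

The ionization energy is the energy needed to remove the electron completely (n → ∞).

For hydrogen, E_n = -13.6057 eV / n².

At n = 15: E_15 = -13.6057 / 15² = -0.060469778 eV
At n = ∞: E_∞ = 0 eV

Ionization energy = E_∞ - E_15 = 0 - (-0.060469778) = 0.060469778 eV
Ionization energy ≈ 0.060470 eV

This is also called the binding energy of the electron in state n = 15.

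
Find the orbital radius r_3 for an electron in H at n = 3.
0.4763 nm (or 4.7626 Å)

The Bohr radius formula is:
r_n = n² a₀ / Z

where a₀ = 0.0529177 nm is the Bohr radius.

For H (Z = 1) at n = 3:
r_3 = 3² × 0.0529177 nm / 1
r_3 = 9 × 0.0529177 nm / 1
r_3 = 0.47626 nm / 1
r_3 = 0.4763 nm

The electron orbits at approximately 0.4763 nm from the nucleus.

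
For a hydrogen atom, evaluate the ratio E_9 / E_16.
3.160494

Using E_n = -13.6057 Z² / n² eV with Z = 1:

E_9 = -13.6057 / 9² = -13.6057 / 81 = -0.167971604938 eV
E_16 = -13.6057 / 16² = -13.6057 / 256 = -0.053147265625 eV

The ratio is:
E_9/E_16 = (-0.167971604938) / (-0.053147265625)
E_9/E_16 = (-13.6057/81) / (-13.6057/256)
E_9/E_16 = 256/81
E_9/E_16 = 3.160494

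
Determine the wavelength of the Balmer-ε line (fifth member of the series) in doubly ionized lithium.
44.1007 nm

The lines of a series are numbered from the longest wavelength (smallest ΔE) outward; the fifth line is the transition from n = n_f + 5 to n_f.
The Balmer series has all transitions ending at n_f = 2.

For Li²⁺ (Z = 3), the fifth line (ε-line) is the jump from n = 7 to n = 2:
E_7 = -13.6057 × 3² / 7² = -2.499006 eV
E_2 = -13.6057 × 3² / 2² = -30.612825 eV
ΔE = E_7 - E_2 = 28.113819 eV

λ = hc/E = 1239.84 eV·nm / 28.113819 eV
λ = 44.1007 nm

This is the ε-line of the Balmer series in Li²⁺.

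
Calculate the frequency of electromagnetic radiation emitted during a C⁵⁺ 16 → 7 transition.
1.95439e+15 Hz

First, find the transition energy:
E_16 = -13.6057 × 6² / 16² = -1.91330156 eV
E_7 = -13.6057 × 6² / 7² = -9.99602449 eV
|ΔE| = |E_7 - E_16| = 8.08272293 eV

Convert to Joules: E = 8.08272293 eV × (1.602177 × 10⁻¹⁹ J/eV) = 1.2949953e-18 J

Using E = hf:
f = E/h = 1.2949953e-18 J / (6.62607 × 10⁻³⁴ J·s)
f = 1.95439e+15 Hz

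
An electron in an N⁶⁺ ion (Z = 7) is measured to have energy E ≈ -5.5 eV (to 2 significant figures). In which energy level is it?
n = 11

The exact energy levels follow E_n = -13.6057 Z² / n² eV with Z = 7.

The measured value (-5.5 eV) is reported to only 2 significant figures, so we must test candidate n values and see which one matches to that precision.

Candidate energies:
  n = 9:  E = -13.6057 × 7² / 9² = -8.23061 eV
  n = 10:  E = -13.6057 × 7² / 10² = -6.66679 eV
  n = 11:  E = -13.6057 × 7² / 11² = -5.50975 eV  ← matches
  n = 12:  E = -13.6057 × 7² / 12² = -4.62972 eV
  n = 13:  E = -13.6057 × 7² / 13² = -3.94485 eV

Checking against the measurement of -5.5 eV (2 sig figs), only n = 11 agrees:
E_11 = -5.50975 eV, which rounds to -5.5 eV ✓

Therefore n = 11.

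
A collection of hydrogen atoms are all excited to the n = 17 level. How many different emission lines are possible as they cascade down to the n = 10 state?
28

The electron can occupy levels n = 10, 11, ..., 17 during de-excitation — that is m = 17 - 10 + 1 = 8 distinct levels.

The number of distinct spectral lines equals the number of ways to choose 2 of these m levels (each pair gives one possible emission transition):

Number of lines = m(m-1)/2 = 8×7/2 = 28

These correspond to all possible transitions between the 8 levels:
17 → 16, 17 → 15, 17 → 14, 17 → 13, 17 → 12, 17 → 11, 17 → 10, 16 → 15...

Each transition produces a photon with a unique energy (and thus wavelength). This count does not depend on Z.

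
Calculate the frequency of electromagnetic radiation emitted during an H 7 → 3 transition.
2.98399e+14 Hz

First, find the transition energy:
E_7 = -13.6057 / 7² = -0.27766735 eV
E_3 = -13.6057 / 3² = -1.51174444 eV
|ΔE| = |E_3 - E_7| = 1.23407709 eV

Convert to Joules: E = 1.23407709 eV × (1.602177 × 10⁻¹⁹ J/eV) = 1.9772099e-19 J

Using E = hf:
f = E/h = 1.9772099e-19 J / (6.62607 × 10⁻³⁴ J·s)
f = 2.98399e+14 Hz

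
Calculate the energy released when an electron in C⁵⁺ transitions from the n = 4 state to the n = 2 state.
91.838475 eV

The energy levels are E_n = -13.6057 Z² eV / n².

Energy at n = 4: E_4 = -13.6057 × 6² / 4² = -30.612825000 eV
Energy at n = 2: E_2 = -13.6057 × 6² / 2² = -122.451300000 eV

For emission (electron falling to lower state), the photon energy is:
E_photon = E_4 - E_2 = |-30.612825000 - (-122.451300000)|
E_photon = 91.838475 eV

This energy is carried away by the emitted photon.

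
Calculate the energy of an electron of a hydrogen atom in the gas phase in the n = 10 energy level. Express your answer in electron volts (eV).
-0.136 eV

The energy levels of a hydrogen-like atom are given by:
E_n = -13.6057 eV / n²

For n = 10:
E_10 = -13.6057 eV / 10²
E_10 = -13.6057 eV / 100
E_10 = -0.136 eV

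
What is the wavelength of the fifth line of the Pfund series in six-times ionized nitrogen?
61.990825 nm

The lines of a series are numbered from the longest wavelength (smallest ΔE) outward; the fifth line is the transition from n = n_f + 5 to n_f.
The Pfund series has all transitions ending at n_f = 5.

For N⁶⁺ (Z = 7), the fifth line (ε-line) is the jump from n = 10 to n = 5:
E_10 = -13.6057 × 7² / 10² = -6.66679300 eV
E_5 = -13.6057 × 7² / 5² = -26.66717200 eV
ΔE = E_10 - E_5 = 20.00037900 eV

λ = hc/E = 1239.84 eV·nm / 20.00037900 eV
λ = 61.990825 nm

This is the ε-line of the Pfund series in N⁶⁺.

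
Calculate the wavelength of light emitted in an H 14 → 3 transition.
859.6105 nm

First, find the transition energy using E_n = -13.6057 / n² eV:
E_14 = -13.6057 / 14² = -0.06941684 eV
E_3 = -13.6057 / 3² = -1.51174444 eV

Photon energy: |ΔE| = |E_3 - E_14| = 1.44232760 eV

Convert to wavelength using E = hc/λ with hc = 1239.84 eV·nm:
λ = hc/E = 1239.84 eV·nm / 1.44232760 eV
λ = 859.6105 nm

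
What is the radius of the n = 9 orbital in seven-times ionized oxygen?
0.5358 nm (or 5.3579 Å)

The Bohr radius formula is:
r_n = n² a₀ / Z

where a₀ = 0.0529177 nm is the Bohr radius.

For O⁷⁺ (Z = 8) at n = 9:
r_9 = 9² × 0.0529177 nm / 8
r_9 = 81 × 0.0529177 nm / 8
r_9 = 4.28633 nm / 8
r_9 = 0.5358 nm

The electron orbits at approximately 0.5358 nm from the nucleus.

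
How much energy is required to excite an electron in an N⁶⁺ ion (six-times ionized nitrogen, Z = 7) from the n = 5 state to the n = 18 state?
24.6095 eV

The energy levels of a hydrogen-like atom are E_n = -13.6057 Z² eV / n².

Energy at n = 5: E_5 = -13.6057 × 7² / 5² = -26.6671720 eV
Energy at n = 18: E_18 = -13.6057 × 7² / 18² = -2.0576522 eV

The excitation energy is the difference:
ΔE = E_18 - E_5
ΔE = -2.0576522 - (-26.6671720)
ΔE = 24.6095 eV

Since this is positive, energy must be absorbed (photon absorption).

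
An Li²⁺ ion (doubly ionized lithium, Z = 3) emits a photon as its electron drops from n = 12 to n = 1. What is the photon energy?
121.60 eV

The energy levels are E_n = -13.6057 Z² eV / n².

Energy at n = 12: E_12 = -13.6057 × 3² / 12² = -0.85036 eV
Energy at n = 1: E_1 = -13.6057 × 3² / 1² = -122.45130 eV

For emission (electron falling to lower state), the photon energy is:
E_photon = E_12 - E_1 = |-0.85036 - (-122.45130)|
E_photon = 121.60 eV

This energy is carried away by the emitted photon.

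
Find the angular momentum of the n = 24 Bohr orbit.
2.53097e-33 J·s (or 24ℏ)

In the Bohr model, angular momentum is quantized:
L = nℏ

where ℏ = h/(2π) = 1.0545718e-34 J·s

For n = 24:
L = 24 × 1.0545718e-34 J·s
L = 2.53097e-33 J·s

This can also be written as L = 24ℏ.
The angular momentum is an integer multiple of the reduced Planck constant.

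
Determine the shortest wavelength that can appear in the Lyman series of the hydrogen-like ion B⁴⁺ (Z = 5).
3.645 nm

The series limit corresponds to the transition from n = ∞ to n = 1.
This is the highest energy (shortest wavelength) transition in the Lyman series.

E_∞ = 0 eV
E_1 = -13.6057 × 5² / 1² = -340.14250 eV

Energy at series limit:
ΔE = E_∞ - E_1 = 0 - (-340.14250) = 340.14250 eV
λ = hc/E = 1239.84 eV·nm / 340.14250 eV = 3.645 nm

This energy equals the ionization energy from the n = 1 state of B⁴⁺.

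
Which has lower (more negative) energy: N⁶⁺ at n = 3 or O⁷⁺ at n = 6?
N⁶⁺ at n = 3 (E = -74.0755 eV)

Using E_n = -13.6057 Z² / n² eV:

N⁶⁺ (Z = 7) at n = 3:
E = -13.6057 × 7² / 3² = -13.6057 × 49 / 9 = -74.0754778 eV

O⁷⁺ (Z = 8) at n = 6:
E = -13.6057 × 8² / 6² = -13.6057 × 64 / 36 = -24.1879111 eV

Since -74.0754778 eV < -24.1879111 eV,
N⁶⁺ at n = 3 is more tightly bound (requires more energy to ionize).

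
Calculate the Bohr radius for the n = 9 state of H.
4.2863 nm (or 42.8633 Å)

The Bohr radius formula is:
r_n = n² a₀ / Z

where a₀ = 0.0529177 nm is the Bohr radius.

For H (Z = 1) at n = 9:
r_9 = 9² × 0.0529177 nm / 1
r_9 = 81 × 0.0529177 nm / 1
r_9 = 4.28633 nm / 1
r_9 = 4.2863 nm

The electron orbits at approximately 4.2863 nm from the nucleus.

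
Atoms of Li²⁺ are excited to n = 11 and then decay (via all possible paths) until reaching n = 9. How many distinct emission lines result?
3

The electron can occupy levels n = 9, 10, ..., 11 during de-excitation — that is m = 11 - 9 + 1 = 3 distinct levels.

The number of distinct spectral lines equals the number of ways to choose 2 of these m levels (each pair gives one possible emission transition):

Number of lines = m(m-1)/2 = 3×2/2 = 3

These correspond to all possible transitions between the 3 levels:
11 → 10, 11 → 9, 10 → 9

Each transition produces a photon with a unique energy (and thus wavelength). This count does not depend on Z.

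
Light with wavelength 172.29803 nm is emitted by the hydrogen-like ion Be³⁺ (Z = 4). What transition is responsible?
n = 12 → n = 5

First, find the photon energy from the wavelength (hc = 1239.84 eV·nm):
E = hc/λ = 1239.84 eV·nm / 172.29803 nm = 7.1959035 eV

The energy levels of Be³⁺ satisfy E_n = -13.6057 × 4² / n² eV, so an emission n_i → n_f releases
ΔE = 13.6057 × 4² × (1/n_f² − 1/n_i²) eV.

Setting ΔE equal to the photon energy:
1/n_f² − 1/n_i² = 7.1959035 / (13.6057 × 4²) = 0.033055555

Since 1/n_i² must be positive, we need 1/n_f² > 0.033055555, i.e. n_f ≤ 5. For each allowed n_f, solve n_i = (1/n_f² − 0.033055555)^(−1/2) and check whether it is a whole number:
  n_f = 1: 1/n_i² = 1.000000000 − 0.033055555 = 0.966944445 → n_i = 1.017  (not an integer) ✗
  n_f = 2: 1/n_i² = 0.250000000 − 0.033055555 = 0.216944445 → n_i = 2.147  (not an integer) ✗
  n_f = 3: 1/n_i² = 0.111111111 − 0.033055555 = 0.078055556 → n_i = 3.579  (not an integer) ✗
  n_f = 4: 1/n_i² = 0.062500000 − 0.033055555 = 0.029444445 → n_i = 5.828  (not an integer) ✗
  n_f = 5: 1/n_i² = 0.040000000 − 0.033055555 = 0.006944445 → n_i = 12.000  → integer, n_i = 12 ✓

Only n_f = 5 gives an integer upper level, n_i = 12.

The transition is from n = 12 to n = 5 (emission).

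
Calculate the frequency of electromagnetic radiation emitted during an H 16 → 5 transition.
1.19e+14 Hz

First, find the transition energy:
E_16 = -13.6057 / 16² = -0.053147 eV
E_5 = -13.6057 / 5² = -0.544228 eV
|ΔE| = |E_5 - E_16| = 0.491081 eV

Convert to Joules: E = 0.491081 eV × (1.602177 × 10⁻¹⁹ J/eV) = 7.8680e-20 J

Using E = hf:
f = E/h = 7.8680e-20 J / (6.62607 × 10⁻³⁴ J·s)
f = 1.19e+14 Hz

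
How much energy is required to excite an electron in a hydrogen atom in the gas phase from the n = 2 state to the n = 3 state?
1.890 eV

The energy levels of a hydrogen-like atom are E_n = -13.6057 eV / n².

Energy at n = 2: E_2 = -13.6057 / 2² = -3.401425 eV
Energy at n = 3: E_3 = -13.6057 / 3² = -1.511744 eV

The excitation energy is the difference:
ΔE = E_3 - E_2
ΔE = -1.511744 - (-3.401425)
ΔE = 1.890 eV

Since this is positive, energy must be absorbed (photon absorption).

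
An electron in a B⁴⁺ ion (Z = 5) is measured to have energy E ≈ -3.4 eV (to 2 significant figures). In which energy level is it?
n = 10

The exact energy levels follow E_n = -13.6057 Z² / n² eV with Z = 5.

The measured value (-3.4 eV) is reported to only 2 significant figures, so we must test candidate n values and see which one matches to that precision.

Candidate energies:
  n = 8:  E = -13.6057 × 5² / 8² = -5.314727 eV
  n = 9:  E = -13.6057 × 5² / 9² = -4.199290 eV
  n = 10:  E = -13.6057 × 5² / 10² = -3.401425 eV  ← matches
  n = 11:  E = -13.6057 × 5² / 11² = -2.811095 eV
  n = 12:  E = -13.6057 × 5² / 12² = -2.362101 eV

Checking against the measurement of -3.4 eV (2 sig figs), only n = 10 agrees:
E_10 = -3.401425 eV, which rounds to -3.4 eV ✓

Therefore n = 10.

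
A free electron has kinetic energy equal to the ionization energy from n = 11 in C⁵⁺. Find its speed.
1.19e+06 m/s (or 0.3980% of c)

The binding energy at n = 11 for C⁵⁺ is:
E_11 = -13.6057 × 6²/11² = -4.047977 eV
|E_11| = 4.047977 eV

Convert to Joules:
KE = 4.047977 eV × (1.602177 × 10⁻¹⁹ J/eV) = 6.4856e-19 J

Using KE = ½mv²:
v = √(2·KE/m_e)
v = √(2 × 6.4856e-19 J / 9.10938 × 10⁻³¹ kg)
v = 1.19e+06 m/s

This is approximately 0.3980% the speed of light.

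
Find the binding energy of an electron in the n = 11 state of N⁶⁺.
5.509746 eV

The ionization energy is the energy needed to remove the electron completely (n → ∞).

For a hydrogen-like ion with Z = 7, E_n = -13.6057 Z² / n² eV.

At n = 11: E_11 = -13.6057 × 7² / 11² = -5.509746281 eV
At n = ∞: E_∞ = 0 eV

Ionization energy = E_∞ - E_11 = 0 - (-5.509746281) = 5.509746281 eV
Ionization energy ≈ 5.509746 eV

This is also called the binding energy of the electron in state n = 11.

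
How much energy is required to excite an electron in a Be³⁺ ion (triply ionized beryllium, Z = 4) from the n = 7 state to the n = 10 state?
2.265766 eV

The energy levels of a hydrogen-like atom are E_n = -13.6057 Z² eV / n².

Energy at n = 7: E_7 = -13.6057 × 4² / 7² = -4.442677551 eV
Energy at n = 10: E_10 = -13.6057 × 4² / 10² = -2.176912000 eV

The excitation energy is the difference:
ΔE = E_10 - E_7
ΔE = -2.176912000 - (-4.442677551)
ΔE = 2.265766 eV

Since this is positive, energy must be absorbed (photon absorption).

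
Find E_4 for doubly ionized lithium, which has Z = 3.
-7.65 eV

For hydrogen-like ions, the energy levels scale with Z²:
E_n = -13.6057 Z² / n² eV

For Li²⁺ (Z = 3) at n = 4:
E_4 = -13.6057 × 3² / 4²
E_4 = -13.6057 × 9 / 16
E_4 = -122.4513 / 16
E_4 = -7.65 eV

The energy is 9 times more negative than hydrogen at the same n due to the stronger nuclear charge.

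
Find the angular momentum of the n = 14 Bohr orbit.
1.4764e-33 J·s (or 14ℏ)

In the Bohr model, angular momentum is quantized:
L = nℏ

where ℏ = h/(2π) = 1.054572e-34 J·s

For n = 14:
L = 14 × 1.054572e-34 J·s
L = 1.4764e-33 J·s

This can also be written as L = 14ℏ.
The angular momentum is an integer multiple of the reduced Planck constant.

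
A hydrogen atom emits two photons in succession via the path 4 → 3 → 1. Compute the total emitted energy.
12.755 eV

The energy levels of hydrogen are E_n = -13.6057 / n² eV.

First transition (4 → 3):
ΔE₁ = |E_3 - E_4|
ΔE₁ = |-1.511744444 - (-0.850356250)| = 0.661388 eV

Second transition (3 → 1):
ΔE₂ = |E_1 - E_3|
ΔE₂ = |-13.605700000 - (-1.511744444)| = 12.093956 eV

Total energy released:
E_total = ΔE₁ + ΔE₂ = 0.661388 + 12.093956 = 12.755 eV

Note: This equals the direct transition 4 → 1: 12.755 eV ✓
Energy is conserved regardless of the path taken.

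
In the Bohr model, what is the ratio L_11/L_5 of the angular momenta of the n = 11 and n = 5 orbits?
2.200

In the Bohr model, L_n = nℏ, so the ratio is purely the ratio of quantum numbers:

L_11/L_5 = 11ℏ / 5ℏ = 11/5 = 2.200

The angular momentum scales linearly with n.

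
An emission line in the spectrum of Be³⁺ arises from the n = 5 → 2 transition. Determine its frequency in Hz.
1.105e+16 Hz

First, find the transition energy:
E_5 = -13.6057 × 4² / 5² = -8.70764800 eV
E_2 = -13.6057 × 4² / 2² = -54.42280000 eV
|ΔE| = |E_2 - E_5| = 45.71515200 eV

Convert to Joules: E = 45.71515200 eV × (1.602177 × 10⁻¹⁹ J/eV) = 7.32438e-18 J

Using E = hf:
f = E/h = 7.32438e-18 J / (6.62607 × 10⁻³⁴ J·s)
f = 1.105e+16 Hz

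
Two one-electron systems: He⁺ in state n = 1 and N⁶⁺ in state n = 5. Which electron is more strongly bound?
He⁺ at n = 1 (E = -54.42280 eV)

Using E_n = -13.6057 Z² / n² eV:

He⁺ (Z = 2) at n = 1:
E = -13.6057 × 2² / 1² = -13.6057 × 4 / 1 = -54.42280000 eV

N⁶⁺ (Z = 7) at n = 5:
E = -13.6057 × 7² / 5² = -13.6057 × 49 / 25 = -26.66717200 eV

Since -54.42280000 eV < -26.66717200 eV,
He⁺ at n = 1 is more tightly bound (requires more energy to ionize).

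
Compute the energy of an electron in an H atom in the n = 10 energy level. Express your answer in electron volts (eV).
-0.136 eV

The energy levels of a hydrogen-like atom are given by:
E_n = -13.6057 eV / n²

For n = 10:
E_10 = -13.6057 eV / 10²
E_10 = -13.6057 eV / 100
E_10 = -0.136 eV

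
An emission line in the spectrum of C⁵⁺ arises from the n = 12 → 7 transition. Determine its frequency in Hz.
1.595e+15 Hz

First, find the transition energy:
E_12 = -13.6057 × 6² / 12² = -3.4014250 eV
E_7 = -13.6057 × 6² / 7² = -9.9960245 eV
|ΔE| = |E_7 - E_12| = 6.5945995 eV

Convert to Joules: E = 6.5945995 eV × (1.602177 × 10⁻¹⁹ J/eV) = 1.05657e-18 J

Using E = hf:
f = E/h = 1.05657e-18 J / (6.62607 × 10⁻³⁴ J·s)
f = 1.595e+15 Hz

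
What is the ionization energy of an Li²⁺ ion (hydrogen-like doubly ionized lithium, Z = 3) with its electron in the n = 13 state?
0.72 eV

The ionization energy is the energy needed to remove the electron completely (n → ∞).

For a hydrogen-like ion with Z = 3, E_n = -13.6057 Z² / n² eV.

At n = 13: E_13 = -13.6057 × 3² / 13² = -0.72456 eV
At n = ∞: E_∞ = 0 eV

Ionization energy = E_∞ - E_13 = 0 - (-0.72456) = 0.72456 eV
Ionization energy ≈ 0.72 eV

This is also called the binding energy of the electron in state n = 13.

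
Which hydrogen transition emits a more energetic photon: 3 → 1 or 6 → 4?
3 → 1

Calculate the energy for each transition:

Transition 3 → 1:
ΔE₁ = |E_1 - E_3| = |-13.6057/1² - (-13.6057/3²)|
ΔE₁ = |-13.60570000 - (-1.51174444)| = 12.09396 eV

Transition 6 → 4:
ΔE₂ = |E_4 - E_6| = |-13.6057/4² - (-13.6057/6²)|
ΔE₂ = |-0.85035625 - (-0.37793611)| = 0.47242 eV

Since 12.09396 eV > 0.47242 eV, the transition 3 → 1 emits the more energetic photon.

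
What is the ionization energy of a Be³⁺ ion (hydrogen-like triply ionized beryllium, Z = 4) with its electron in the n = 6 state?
6.04698 eV

The ionization energy is the energy needed to remove the electron completely (n → ∞).

For a hydrogen-like ion with Z = 4, E_n = -13.6057 Z² / n² eV.

At n = 6: E_6 = -13.6057 × 4² / 6² = -6.04697778 eV
At n = ∞: E_∞ = 0 eV

Ionization energy = E_∞ - E_6 = 0 - (-6.04697778) = 6.04697778 eV
Ionization energy ≈ 6.04698 eV

This is also called the binding energy of the electron in state n = 6.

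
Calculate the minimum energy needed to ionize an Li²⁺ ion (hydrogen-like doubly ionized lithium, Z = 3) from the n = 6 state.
3.4014 eV

The ionization energy is the energy needed to remove the electron completely (n → ∞).

For a hydrogen-like ion with Z = 3, E_n = -13.6057 Z² / n² eV.

At n = 6: E_6 = -13.6057 × 3² / 6² = -3.4014250 eV
At n = ∞: E_∞ = 0 eV

Ionization energy = E_∞ - E_6 = 0 - (-3.4014250) = 3.4014250 eV
Ionization energy ≈ 3.4014 eV

This is also called the binding energy of the electron in state n = 6.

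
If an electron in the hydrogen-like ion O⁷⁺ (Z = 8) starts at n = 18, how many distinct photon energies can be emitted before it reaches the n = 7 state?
66

The electron can occupy levels n = 7, 8, ..., 18 during de-excitation — that is m = 18 - 7 + 1 = 12 distinct levels.

The number of distinct spectral lines equals the number of ways to choose 2 of these m levels (each pair gives one possible emission transition):

Number of lines = m(m-1)/2 = 12×11/2 = 66

These correspond to all possible transitions between the 12 levels:
18 → 17, 18 → 16, 18 → 15, 18 → 14, 18 → 13, 18 → 12, 18 → 11, 18 → 10...

Each transition produces a photon with a unique energy (and thus wavelength). This count does not depend on Z.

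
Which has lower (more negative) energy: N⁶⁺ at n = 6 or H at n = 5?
N⁶⁺ at n = 6 (E = -18.51887 eV)

Using E_n = -13.6057 Z² / n² eV:

N⁶⁺ (Z = 7) at n = 6:
E = -13.6057 × 7² / 6² = -13.6057 × 49 / 36 = -18.51886944 eV

H (Z = 1) at n = 5:
E = -13.6057 × 1² / 5² = -13.6057 × 1 / 25 = -0.54422800 eV

Since -18.51886944 eV < -0.54422800 eV,
N⁶⁺ at n = 6 is more tightly bound (requires more energy to ionize).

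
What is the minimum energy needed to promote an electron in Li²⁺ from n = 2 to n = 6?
27.2114 eV

The energy levels of a hydrogen-like atom are E_n = -13.6057 Z² eV / n².

Energy at n = 2: E_2 = -13.6057 × 3² / 2² = -30.6128250 eV
Energy at n = 6: E_6 = -13.6057 × 3² / 6² = -3.4014250 eV

The excitation energy is the difference:
ΔE = E_6 - E_2
ΔE = -3.4014250 - (-30.6128250)
ΔE = 27.2114 eV

Since this is positive, energy must be absorbed (photon absorption).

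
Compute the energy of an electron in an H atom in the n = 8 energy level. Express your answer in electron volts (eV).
-0.21259 eV

The energy levels of a hydrogen-like atom are given by:
E_n = -13.6057 eV / n²

For n = 8:
E_8 = -13.6057 eV / 8²
E_8 = -13.6057 eV / 64
E_8 = -0.21259 eV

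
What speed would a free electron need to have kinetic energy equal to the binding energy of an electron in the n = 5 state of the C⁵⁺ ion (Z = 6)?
2.625e+06 m/s (or 0.87568% of c)

The binding energy at n = 5 for C⁵⁺ is:
E_5 = -13.6057 × 6²/5² = -19.5922080 eV
|E_5| = 19.5922080 eV

Convert to Joules:
KE = 19.5922080 eV × (1.602177 × 10⁻¹⁹ J/eV) = 3.13902e-18 J

Using KE = ½mv²:
v = √(2·KE/m_e)
v = √(2 × 3.13902e-18 J / 9.10938 × 10⁻³¹ kg)
v = 2.625e+06 m/s

This is approximately 0.87568% the speed of light.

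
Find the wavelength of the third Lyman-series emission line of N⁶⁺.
1.983706 nm

The lines of a series are numbered from the longest wavelength (smallest ΔE) outward; the third line is the transition from n = n_f + 3 to n_f.
The Lyman series has all transitions ending at n_f = 1.

For N⁶⁺ (Z = 7), the third line (γ-line) is the jump from n = 4 to n = 1:
E_4 = -13.6057 × 7² / 4² = -41.66745625 eV
E_1 = -13.6057 × 7² / 1² = -666.67930000 eV
ΔE = E_4 - E_1 = 625.01184375 eV

λ = hc/E = 1239.84 eV·nm / 625.01184375 eV
λ = 1.983706 nm

This is the γ-line of the Lyman series in N⁶⁺.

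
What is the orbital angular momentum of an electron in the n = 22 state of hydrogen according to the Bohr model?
2.320e-33 J·s (or 22ℏ)

In the Bohr model, angular momentum is quantized:
L = nℏ

where ℏ = h/(2π) = 1.05457e-34 J·s

For n = 22:
L = 22 × 1.05457e-34 J·s
L = 2.320e-33 J·s

This can also be written as L = 22ℏ.
The angular momentum is an integer multiple of the reduced Planck constant.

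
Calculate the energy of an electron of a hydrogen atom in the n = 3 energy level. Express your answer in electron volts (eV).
-1.512 eV

The energy levels of a hydrogen-like atom are given by:
E_n = -13.6057 eV / n²

For n = 3:
E_3 = -13.6057 eV / 3²
E_3 = -13.6057 eV / 9
E_3 = -1.512 eV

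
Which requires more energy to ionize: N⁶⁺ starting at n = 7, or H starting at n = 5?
N⁶⁺ at n = 7 (E = -13.606 eV)

Using E_n = -13.6057 Z² / n² eV:

N⁶⁺ (Z = 7) at n = 7:
E = -13.6057 × 7² / 7² = -13.6057 × 49 / 49 = -13.605700 eV

H (Z = 1) at n = 5:
E = -13.6057 × 1² / 5² = -13.6057 × 1 / 25 = -0.544228 eV

Since -13.605700 eV < -0.544228 eV,
N⁶⁺ at n = 7 is more tightly bound (requires more energy to ionize).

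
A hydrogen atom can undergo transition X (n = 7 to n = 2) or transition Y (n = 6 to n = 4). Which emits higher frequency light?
7 → 2

Calculate the energy for each transition:

Transition 7 → 2:
ΔE₁ = |E_2 - E_7| = |-13.6057/2² - (-13.6057/7²)|
ΔE₁ = |-3.40142500000 - (-0.27766734694)| = 3.12375765 eV

Transition 6 → 4:
ΔE₂ = |E_4 - E_6| = |-13.6057/4² - (-13.6057/6²)|
ΔE₂ = |-0.85035625000 - (-0.37793611111)| = 0.47242014 eV

Since 3.12375765 eV > 0.47242014 eV, the transition 7 → 2 emits the more energetic photon.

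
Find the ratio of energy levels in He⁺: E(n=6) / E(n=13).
4.694444

Using E_n = -13.6057 Z² / n² eV with Z = 2:

E_6 = -13.6057 × 2² / 6² = -54.4228 / 36 = -1.511744444444 eV
E_13 = -13.6057 × 2² / 13² = -54.4228 / 169 = -0.322028402367 eV

The ratio is:
E_6/E_13 = (-1.511744444444) / (-0.322028402367)
E_6/E_13 = (-54.4228/36) / (-54.4228/169)
E_6/E_13 = 169/36
E_6/E_13 = 4.694444
(Note: the Z² factors cancel in the ratio.)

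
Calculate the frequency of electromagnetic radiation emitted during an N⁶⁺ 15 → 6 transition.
3.7614e+15 Hz

First, find the transition energy:
E_15 = -13.6057 × 7² / 15² = -2.9630191 eV
E_6 = -13.6057 × 7² / 6² = -18.5188694 eV
|ΔE| = |E_6 - E_15| = 15.5558503 eV

Convert to Joules: E = 15.5558503 eV × (1.602177 × 10⁻¹⁹ J/eV) = 2.492323e-18 J

Using E = hf:
f = E/h = 2.492323e-18 J / (6.62607 × 10⁻³⁴ J·s)
f = 3.7614e+15 Hz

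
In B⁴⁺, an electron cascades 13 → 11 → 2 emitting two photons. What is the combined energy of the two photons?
83.022947 eV

The energy levels of B⁴⁺ are E_n = -13.6057 × 5² / n² eV.

First transition (13 → 11):
ΔE₁ = |E_11 - E_13|
ΔE₁ = |-2.811095041322 - (-2.012677514793)| = 0.798417527 eV

Second transition (11 → 2):
ΔE₂ = |E_2 - E_11|
ΔE₂ = |-85.035625000000 - (-2.811095041322)| = 82.224529959 eV

Total energy released:
E_total = ΔE₁ + ΔE₂ = 0.798417527 + 82.224529959 = 83.022947 eV

Note: This equals the direct transition 13 → 2: 83.022947 eV ✓
Energy is conserved regardless of the path taken.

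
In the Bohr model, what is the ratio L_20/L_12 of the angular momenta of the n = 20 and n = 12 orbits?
1.67

In the Bohr model, L_n = nℏ, so the ratio is purely the ratio of quantum numbers:

L_20/L_12 = 20ℏ / 12ℏ = 20/12 = 1.67

The angular momentum scales linearly with n.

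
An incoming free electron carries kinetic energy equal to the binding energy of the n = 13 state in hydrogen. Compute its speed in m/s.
1.68e+05 m/s (or 0.0561% of c)

The binding energy at n = 13 for hydrogen is:
E_13 = -13.6057/13² = -0.0805071 eV
|E_13| = 0.0805071 eV

Convert to Joules:
KE = 0.0805071 eV × (1.602177 × 10⁻¹⁹ J/eV) = 1.2899e-20 J

Using KE = ½mv²:
v = √(2·KE/m_e)
v = √(2 × 1.2899e-20 J / 9.10938 × 10⁻³¹ kg)
v = 1.68e+05 m/s

This is approximately 0.0561% the speed of light.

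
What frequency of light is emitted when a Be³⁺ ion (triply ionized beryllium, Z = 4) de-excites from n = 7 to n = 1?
5.1563e+16 Hz

First, find the transition energy:
E_7 = -13.6057 × 4² / 7² = -4.44267755 eV
E_1 = -13.6057 × 4² / 1² = -217.69120000 eV
|ΔE| = |E_1 - E_7| = 213.24852245 eV

Convert to Joules: E = 213.24852245 eV × (1.602177 × 10⁻¹⁹ J/eV) = 3.416619e-17 J

Using E = hf:
f = E/h = 3.416619e-17 J / (6.62607 × 10⁻³⁴ J·s)
f = 5.1563e+16 Hz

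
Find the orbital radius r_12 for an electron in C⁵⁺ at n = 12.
1.270025 nm (or 12.700253 Å)

The Bohr radius formula is:
r_n = n² a₀ / Z

where a₀ = 0.052917721 nm is the Bohr radius.

For C⁵⁺ (Z = 6) at n = 12:
r_12 = 12² × 0.052917721 nm / 6
r_12 = 144 × 0.052917721 nm / 6
r_12 = 7.6201518 nm / 6
r_12 = 1.270025 nm

The electron orbits at approximately 1.270025 nm from the nucleus.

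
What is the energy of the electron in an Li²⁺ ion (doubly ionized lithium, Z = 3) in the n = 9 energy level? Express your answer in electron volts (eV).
-1.51 eV

The energy levels of a hydrogen-like atom are given by:
E_n = -13.6057 Z² / n² eV  (with Z = 3 for Li²⁺)

For n = 9:
E_9 = -13.6057 × 3² / 9²
E_9 = -13.6057 × 9 / 81
E_9 = -1.51 eV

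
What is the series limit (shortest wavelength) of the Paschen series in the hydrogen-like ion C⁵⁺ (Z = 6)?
22.781628 nm

The series limit corresponds to the transition from n = ∞ to n = 3.
This is the highest energy (shortest wavelength) transition in the Paschen series.

E_∞ = 0 eV
E_3 = -13.6057 × 6² / 3² = -54.42280000 eV

Energy at series limit:
ΔE = E_∞ - E_3 = 0 - (-54.42280000) = 54.42280000 eV
λ = hc/E = 1239.84 eV·nm / 54.42280000 eV = 22.781628 nm

This energy equals the ionization energy from the n = 3 state of C⁵⁺.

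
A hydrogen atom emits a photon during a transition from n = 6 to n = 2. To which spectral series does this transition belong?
Balmer series

The spectral series in hydrogen are named based on the final (lower) energy level:
- Lyman series: n_final = 1 (ultraviolet)
- Balmer series: n_final = 2 (visible/near-UV)
- Paschen series: n_final = 3 (infrared)
- Brackett series: n_final = 4 (infrared)
- Pfund series: n_final = 5 (far infrared)

Since this transition ends at n = 2, it belongs to the Balmer series.

For reference, this 6 → 2 line has photon energy
ΔE = 13.6057 eV × (1/2² - 1/6²) = 3.0234889 eV,
corresponding to wavelength λ = hc/ΔE = 1239.84 eV·nm / 3.0234889 eV = 410.069 nm in the visible/near-UV region.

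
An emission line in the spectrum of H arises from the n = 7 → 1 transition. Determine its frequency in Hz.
3.22e+15 Hz

First, find the transition energy:
E_7 = -13.6057 / 7² = -0.2777 eV
E_1 = -13.6057 / 1² = -13.6057 eV
|ΔE| = |E_1 - E_7| = 13.3280 eV

Convert to Joules: E = 13.3280 eV × (1.602177 × 10⁻¹⁹ J/eV) = 2.1354e-18 J

Using E = hf:
f = E/h = 2.1354e-18 J / (6.62607 × 10⁻³⁴ J·s)
f = 3.22e+15 Hz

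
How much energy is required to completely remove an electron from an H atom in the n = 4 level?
0.85 eV

The ionization energy is the energy needed to remove the electron completely (n → ∞).

For hydrogen, E_n = -13.6057 eV / n².

At n = 4: E_4 = -13.6057 / 4² = -0.85036 eV
At n = ∞: E_∞ = 0 eV

Ionization energy = E_∞ - E_4 = 0 - (-0.85036) = 0.85036 eV
Ionization energy ≈ 0.85 eV

This is also called the binding energy of the electron in state n = 4.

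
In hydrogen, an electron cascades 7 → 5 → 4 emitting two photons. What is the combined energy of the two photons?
0.573 eV

The energy levels of hydrogen are E_n = -13.6057 / n² eV.

First transition (7 → 5):
ΔE₁ = |E_5 - E_7|
ΔE₁ = |-0.544228000 - (-0.277667347)| = 0.266561 eV

Second transition (5 → 4):
ΔE₂ = |E_4 - E_5|
ΔE₂ = |-0.850356250 - (-0.544228000)| = 0.306128 eV

Total energy released:
E_total = ΔE₁ + ΔE₂ = 0.266561 + 0.306128 = 0.573 eV

Note: This equals the direct transition 7 → 4: 0.573 eV ✓
Energy is conserved regardless of the path taken.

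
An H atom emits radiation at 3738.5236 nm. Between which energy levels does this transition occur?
n = 8 → n = 5

First, find the photon energy from the wavelength (hc = 1239.84 eV·nm):
E = hc/λ = 1239.84 eV·nm / 3738.5236 nm = 0.33163894 eV

The energy levels of hydrogen satisfy E_n = -13.6057 / n² eV, so an emission n_i → n_f releases
ΔE = 13.6057 × (1/n_f² − 1/n_i²) eV.

Setting ΔE equal to the photon energy:
1/n_f² − 1/n_i² = 0.33163894 / 13.6057 = 0.024375000

Since 1/n_i² must be positive, we need 1/n_f² > 0.024375000, i.e. n_f ≤ 6. For each allowed n_f, solve n_i = (1/n_f² − 0.024375000)^(−1/2) and check whether it is a whole number:
  n_f = 1: 1/n_i² = 1.000000000 − 0.024375000 = 0.975625000 → n_i = 1.012  (not an integer) ✗
  n_f = 2: 1/n_i² = 0.250000000 − 0.024375000 = 0.225625000 → n_i = 2.105  (not an integer) ✗
  n_f = 3: 1/n_i² = 0.111111111 − 0.024375000 = 0.086736111 → n_i = 3.395  (not an integer) ✗
  n_f = 4: 1/n_i² = 0.062500000 − 0.024375000 = 0.038125000 → n_i = 5.121  (not an integer) ✗
  n_f = 5: 1/n_i² = 0.040000000 − 0.024375000 = 0.015625000 → n_i = 8.000  → integer, n_i = 8 ✓
  n_f = 6: 1/n_i² = 0.027777778 − 0.024375000 = 0.003402778 → n_i = 17.143  (not an integer) ✗

Only n_f = 5 gives an integer upper level, n_i = 8.

The transition is from n = 8 to n = 5 (emission).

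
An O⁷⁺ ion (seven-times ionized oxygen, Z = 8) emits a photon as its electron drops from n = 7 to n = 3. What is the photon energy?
78.981 eV

The energy levels are E_n = -13.6057 Z² eV / n².

Energy at n = 7: E_7 = -13.6057 × 8² / 7² = -17.770710 eV
Energy at n = 3: E_3 = -13.6057 × 8² / 3² = -96.751644 eV

For emission (electron falling to lower state), the photon energy is:
E_photon = E_7 - E_3 = |-17.770710 - (-96.751644)|
E_photon = 78.981 eV

This energy is carried away by the emitted photon.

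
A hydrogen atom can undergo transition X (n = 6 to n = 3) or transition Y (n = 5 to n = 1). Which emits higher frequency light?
5 → 1

Calculate the energy for each transition:

Transition 6 → 3:
ΔE₁ = |E_3 - E_6| = |-13.6057/3² - (-13.6057/6²)|
ΔE₁ = |-1.51174444444 - (-0.37793611111)| = 1.13380833 eV

Transition 5 → 1:
ΔE₂ = |E_1 - E_5| = |-13.6057/1² - (-13.6057/5²)|
ΔE₂ = |-13.60570000000 - (-0.54422800000)| = 13.06147200 eV

Since 13.06147200 eV > 1.13380833 eV, the transition 5 → 1 emits the more energetic photon.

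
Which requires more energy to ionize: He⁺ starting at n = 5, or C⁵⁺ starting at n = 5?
C⁵⁺ at n = 5 (E = -19.5922 eV)

Using E_n = -13.6057 Z² / n² eV:

He⁺ (Z = 2) at n = 5:
E = -13.6057 × 2² / 5² = -13.6057 × 4 / 25 = -2.1769120 eV

C⁵⁺ (Z = 6) at n = 5:
E = -13.6057 × 6² / 5² = -13.6057 × 36 / 25 = -19.5922080 eV

Since -19.5922080 eV < -2.1769120 eV,
C⁵⁺ at n = 5 is more tightly bound (requires more energy to ionize).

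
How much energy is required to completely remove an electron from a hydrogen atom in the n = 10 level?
0.14 eV

The ionization energy is the energy needed to remove the electron completely (n → ∞).

For hydrogen, E_n = -13.6057 eV / n².

At n = 10: E_10 = -13.6057 / 10² = -0.13606 eV
At n = ∞: E_∞ = 0 eV

Ionization energy = E_∞ - E_10 = 0 - (-0.13606) = 0.13606 eV
Ionization energy ≈ 0.14 eV

This is also called the binding energy of the electron in state n = 10.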